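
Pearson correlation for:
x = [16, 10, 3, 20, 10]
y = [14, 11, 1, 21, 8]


n=5, Σx=59, Σy=55, Σxy=837, Σx²=865, Σy²=823
r = (5×837 - 59×55)/√((5×865 - 59²)(5×823 - 55²))
= 940/√(844×1090) = 940/√919960 ≈ 940/959.1455 ≈ 0.9800

r ≈ 0.9800


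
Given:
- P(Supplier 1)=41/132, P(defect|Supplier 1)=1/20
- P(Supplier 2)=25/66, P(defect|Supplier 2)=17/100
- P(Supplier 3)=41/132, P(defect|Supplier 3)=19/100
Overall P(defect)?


P(B) = Σ P(B|Aᵢ)×P(Aᵢ)
  1/20×41/132 = 41/2640
  17/100×25/66 = 17/264
  19/100×41/132 = 779/13200
Sum = 917/6600

P(defect) = 917/6600 ≈ 13.89%


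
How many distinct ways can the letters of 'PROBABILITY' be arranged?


Letters: 11, freq: {'P': 1, 'R': 1, 'O': 1, 'B': 2, 'A': 1, 'I': 2, 'L': 1, 'T': 1, 'Y': 1}
11!/(1!×1!×1!×2!×1!×2!×1!×1!×1!) = 39916800/4 = 9979200

9979200


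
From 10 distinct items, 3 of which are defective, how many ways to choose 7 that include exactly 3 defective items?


Choose 3 of the 3 defective items and 4 of the other 7 items:
C(3,3)×C(7,4) = 1×35 = 35

35


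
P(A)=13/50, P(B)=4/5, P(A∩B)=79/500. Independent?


P(A)×P(B) = 26/125
P(A∩B) = 79/500
Not equal → NOT independent

No, not independent


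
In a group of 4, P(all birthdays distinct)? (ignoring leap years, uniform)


P(all different) = Π(365-i)/365 for i=0..3
= (365/365)×(364/365)×...×(362/365)
= 0.983644

P ≈ 0.9836 ≈ 98.36%


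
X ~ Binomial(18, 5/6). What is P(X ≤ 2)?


P(X ≤ 2) = Σ P(X=i) for i=0..2
P(X=0) = 1/101559956668416
P(X=1) = 5/5642219814912
P(X=2) = 425/11284439629824
Sum = 979/25389989167104

P(X ≤ 2) = 979/25389989167104 ≈ 0.00%


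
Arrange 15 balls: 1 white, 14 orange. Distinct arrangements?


15!/(1!×14!) = 15

15


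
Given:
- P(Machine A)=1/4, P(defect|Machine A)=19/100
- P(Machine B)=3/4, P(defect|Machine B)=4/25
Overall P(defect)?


P(B) = Σ P(B|Aᵢ)×P(Aᵢ)
  19/100×1/4 = 19/400
  4/25×3/4 = 3/25
Sum = 67/400

P(defect) = 67/400 ≈ 16.75%


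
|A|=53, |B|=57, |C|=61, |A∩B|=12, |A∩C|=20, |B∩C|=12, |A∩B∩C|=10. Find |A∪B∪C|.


|A∪B∪C| = 53+57+61-12-20-12+10 = 137

|A∪B∪C| = 137


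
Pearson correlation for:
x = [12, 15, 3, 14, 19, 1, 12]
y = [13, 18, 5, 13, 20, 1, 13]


n=7, Σx=76, Σy=83, Σxy=1160, Σx²=1080, Σy²=1257
r = (7×1160 - 76×83)/√((7×1080 - 76²)(7×1257 - 83²))
= 1812/√(1784×1910) = 1812/√3407440 ≈ 1812/1845.9252 ≈ 0.9816

r ≈ 0.9816


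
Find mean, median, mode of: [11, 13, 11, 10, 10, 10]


Sorted: [10, 10, 10, 11, 11, 13]
Mean = 65/6
Median = 21/2
Freq: {11: 2, 13: 1, 10: 3}
Mode: [10]

Mean=65/6, Median=21/2, Mode=10


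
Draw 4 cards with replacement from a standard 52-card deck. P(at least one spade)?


P(not a spade) = 39/52 = 3/4
P(none in 4 draws) = (3/4)^4 = 81/256
P(≥1 spade) = 1 - 81/256 = 175/256

P = 175/256 ≈ 68.36%


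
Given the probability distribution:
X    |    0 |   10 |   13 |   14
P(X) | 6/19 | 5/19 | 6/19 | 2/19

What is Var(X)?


E[X] = 156/19
E[X²] = 1906/19
Var(X) = E[X²] - (E[X])² = 1906/19 - 24336/361 = 11878/361

Var(X) = 11878/361 ≈ 32.9030


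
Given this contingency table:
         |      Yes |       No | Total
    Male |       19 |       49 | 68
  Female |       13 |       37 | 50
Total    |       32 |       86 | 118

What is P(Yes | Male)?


P(Yes | Male) = 19/(19+49) = 19/68

P(Yes|Male) = 19/68 ≈ 27.94%


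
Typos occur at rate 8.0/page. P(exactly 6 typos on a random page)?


Poisson(λ=8.0): P(X=6) = e^(-λ)×λ^k/k!
= e^(-8.0) × 8.0^6 / 6!
≈ 0.0003354626279 × 262144 / 720 ≈ 0.122138

P(X=6) ≈ 0.122138 ≈ 12.21%


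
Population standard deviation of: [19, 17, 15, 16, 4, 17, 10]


Mean = 98/7 = 14
  (19-14)²=25
  (17-14)²=9
  (15-14)²=1
  (16-14)²=4
  (4-14)²=100
  (17-14)²=9
  (10-14)²=16
Σ(x-μ)² = 164
σ² = 164/7

σ = √(164/7) ≈ 4.8403


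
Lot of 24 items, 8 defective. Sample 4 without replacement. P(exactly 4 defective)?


Hypergeometric: C(8,4)×C(16,0)/C(24,4)
= 70×1/10626 = 5/759

P(X=4) = 5/759 ≈ 0.66%


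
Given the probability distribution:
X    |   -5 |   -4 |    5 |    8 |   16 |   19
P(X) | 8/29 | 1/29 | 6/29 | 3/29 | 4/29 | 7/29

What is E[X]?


E[X] = Σ x·P(X=x)
= (-5)×(8/29) + (-4)×(1/29) + (5)×(6/29) + (8)×(3/29) + (16)×(4/29) + (19)×(7/29)
= 207/29

E[X] = 207/29


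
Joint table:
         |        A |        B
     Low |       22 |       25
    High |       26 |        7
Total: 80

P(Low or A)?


P(Low∨A) = P(Low) + P(A) - P(Low∧A)
= (47 + 48 - 22)/80 = 73/80

P = 73/80 ≈ 91.25%


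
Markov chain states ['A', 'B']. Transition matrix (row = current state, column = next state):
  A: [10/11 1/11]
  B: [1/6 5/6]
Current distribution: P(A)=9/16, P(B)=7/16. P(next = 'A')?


P(next=A) = Σᵢ P(now=i)×P(i→A)
= 9/16×10/11 + 7/16×1/6
= 45/88 + 7/96 = 617/1056

P = 617/1056 ≈ 0.5843


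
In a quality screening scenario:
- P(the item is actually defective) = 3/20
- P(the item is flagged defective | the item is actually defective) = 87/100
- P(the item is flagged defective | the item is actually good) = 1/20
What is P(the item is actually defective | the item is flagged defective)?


Using Bayes' theorem:
P(A|B) = P(B|A)·P(A) / P(B)

P(the item is flagged defective) = 87/100 × 3/20 + 1/20 × 17/20
= 261/2000 + 17/400 = 173/1000

P(the item is actually defective|the item is flagged defective) = (261/2000) / (173/1000) = 261/346

P(the item is actually defective|the item is flagged defective) = 261/346 ≈ 75.43%


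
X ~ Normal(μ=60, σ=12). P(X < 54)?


z = (54-60)/12 = -0.5
P(Z < -0.5) = 0.3085

P(X < 54) ≈ 0.3085


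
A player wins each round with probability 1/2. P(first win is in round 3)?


Geometric: P(X=3) = (1-p)^(k-1)×p = (1/2)^2×1/2 = 1/8

P(X=3) = 1/8 ≈ 12.50%


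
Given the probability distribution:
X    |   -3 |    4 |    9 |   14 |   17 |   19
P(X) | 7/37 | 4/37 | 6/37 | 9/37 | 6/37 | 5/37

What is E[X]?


E[X] = Σ x·P(X=x)
= (-3)×(7/37) + (4)×(4/37) + (9)×(6/37) + (14)×(9/37) + (17)×(6/37) + (19)×(5/37)
= 372/37

E[X] = 372/37


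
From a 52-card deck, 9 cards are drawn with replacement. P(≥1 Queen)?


P(not a Queen) = 48/52 = 12/13
P(none in 9 draws) = (12/13)^9 = 5159780352/10604499373
P(≥1 Queen) = 1 - 5159780352/10604499373 = 5444719021/10604499373

P = 5444719021/10604499373 ≈ 51.34%


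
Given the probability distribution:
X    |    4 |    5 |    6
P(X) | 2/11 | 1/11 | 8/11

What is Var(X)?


E[X] = 61/11
E[X²] = 345/11
Var(X) = E[X²] - (E[X])² = 345/11 - 3721/121 = 74/121

Var(X) = 74/121 ≈ 0.6116


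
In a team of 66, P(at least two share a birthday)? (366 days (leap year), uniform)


P(all different) = Π(366-i)/366 for i=0..65
= 0.001939
P(match) = 1 - 0.001939 = 0.998061

P ≈ 0.9981 ≈ 99.81%


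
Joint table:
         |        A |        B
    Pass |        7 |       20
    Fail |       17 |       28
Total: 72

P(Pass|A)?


P(Pass|A) = 7/(7+17) = 7/24

P = 7/24 ≈ 29.17%


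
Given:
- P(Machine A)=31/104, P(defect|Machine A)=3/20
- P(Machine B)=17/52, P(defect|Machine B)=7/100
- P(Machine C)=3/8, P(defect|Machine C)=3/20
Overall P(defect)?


P(B) = Σ P(B|Aᵢ)×P(Aᵢ)
  3/20×31/104 = 93/2080
  7/100×17/52 = 119/5200
  3/20×3/8 = 9/160
Sum = 161/1300

P(defect) = 161/1300 ≈ 12.38%


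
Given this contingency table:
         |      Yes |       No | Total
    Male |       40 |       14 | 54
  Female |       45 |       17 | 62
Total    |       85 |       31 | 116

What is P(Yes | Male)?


P(Yes | Male) = 40/(40+14) = 40/54 = 20/27

P(Yes|Male) = 20/27 ≈ 74.07%


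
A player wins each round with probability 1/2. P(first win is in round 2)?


Geometric: P(X=2) = (1-p)^(k-1)×p = (1/2)^1×1/2 = 1/4

P(X=2) = 1/4 ≈ 25.00%


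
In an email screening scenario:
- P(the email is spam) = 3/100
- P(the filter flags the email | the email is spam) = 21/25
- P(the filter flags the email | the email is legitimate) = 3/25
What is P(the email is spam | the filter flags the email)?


Using Bayes' theorem:
P(A|B) = P(B|A)·P(A) / P(B)

P(the filter flags the email) = 21/25 × 3/100 + 3/25 × 97/100
= 63/2500 + 291/2500 = 177/1250

P(the email is spam|the filter flags the email) = (63/2500) / (177/1250) = 21/118

P(the email is spam|the filter flags the email) = 21/118 ≈ 17.80%


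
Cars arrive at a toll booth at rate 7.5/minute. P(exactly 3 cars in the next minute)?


Poisson(λ=7.5): P(X=3) = e^(-λ)×λ^k/k!
= e^(-7.5) × 7.5^3 / 3!
≈ 0.0005530843701 × 421.875 / 6 ≈ 0.038889

P(X=3) ≈ 0.038889 ≈ 3.89%


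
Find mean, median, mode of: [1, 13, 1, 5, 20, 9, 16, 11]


Sorted: [1, 1, 5, 9, 11, 13, 16, 20]
Mean = 76/8 = 19/2
Median = 10
Freq: {1: 2, 13: 1, 5: 1, 20: 1, 9: 1, 16: 1, 11: 1}
Mode: [1]

Mean=19/2, Median=10, Mode=1


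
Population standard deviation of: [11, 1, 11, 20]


Mean = 43/4
  (11-43/4)²=1/16
  (1-43/4)²=1521/16
  (11-43/4)²=1/16
  (20-43/4)²=1369/16
Σ(x-μ)² = 723/4
σ² = (723/4)/4 = 723/16

σ = √(723/16) ≈ 6.7222


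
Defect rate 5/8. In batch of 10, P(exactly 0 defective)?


Binomial: P(X=0) = C(10,0)×p^0×(1-p)^10
= 1 × 1 × 59049/1073741824 = 59049/1073741824

P(X=0) = 59049/1073741824 ≈ 0.01%


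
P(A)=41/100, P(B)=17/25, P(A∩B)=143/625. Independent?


P(A)×P(B) = 697/2500
P(A∩B) = 143/625
Not equal → NOT independent

No, not independent


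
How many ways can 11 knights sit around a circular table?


Circular arrangements of 11 distinct objects: fix one position to break rotational symmetry.
(n-1)! = 10! = 3628800

3628800


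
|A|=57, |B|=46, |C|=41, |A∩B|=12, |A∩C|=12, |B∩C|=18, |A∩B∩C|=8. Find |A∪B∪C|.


|A∪B∪C| = 57+46+41-12-12-18+8 = 110

|A∪B∪C| = 110


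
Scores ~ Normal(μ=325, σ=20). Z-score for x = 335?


z = (x - μ)/σ = (335 - 325)/20 = 0.5

z = 0.5


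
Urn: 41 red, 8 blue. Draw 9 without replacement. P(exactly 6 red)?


Hypergeometric: C(41,6)×C(8,3)/C(49,9)
= 4496388×56/2054455634 = 438672/3579191

P(X=6) = 438672/3579191 ≈ 12.26%


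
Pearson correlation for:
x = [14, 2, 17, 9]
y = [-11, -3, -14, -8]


n=4, Σx=42, Σy=-36, Σxy=-470, Σx²=570, Σy²=390
r = (4×(-470) - 42×(-36))/√((4×570 - 42²)(4×390 - (-36)²))
= -368/√(516×264) = -368/√136224 ≈ -368/369.0854 ≈ -0.9971

r ≈ -0.9971


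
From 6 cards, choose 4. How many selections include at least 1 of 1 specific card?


Complement: C(6,4) - C(5,4) = 15 - 5 = 10

10


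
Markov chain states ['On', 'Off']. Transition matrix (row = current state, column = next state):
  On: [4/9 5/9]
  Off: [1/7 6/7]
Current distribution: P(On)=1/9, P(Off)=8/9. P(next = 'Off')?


P(next=Off) = Σᵢ P(now=i)×P(i→Off)
= 1/9×5/9 + 8/9×6/7
= 5/81 + 16/21 = 467/567

P = 467/567 ≈ 0.8236


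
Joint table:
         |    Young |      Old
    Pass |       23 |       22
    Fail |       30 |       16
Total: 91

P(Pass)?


P(Pass) = (23+22)/91 = 45/91

P(Pass) = 45/91 ≈ 49.45%


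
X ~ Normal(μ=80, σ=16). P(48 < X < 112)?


z₁=(48-80)/16=-2.0, z₂=(112-80)/16=2.0
P = Φ(2.0) - Φ(-2.0) = 0.977250 - 0.022750 = 0.954500 ≈ 0.9545

P(48 < X < 112) ≈ 0.9545


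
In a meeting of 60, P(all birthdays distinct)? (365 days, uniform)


P(all different) = Π(365-i)/365 for i=0..59
= (365/365)×(364/365)×...×(306/365)
= 0.005877

P ≈ 0.0059 ≈ 0.59%


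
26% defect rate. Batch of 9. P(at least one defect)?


P(all good) = (37/50)^9 = 129961739795077/1953125000000000
P(≥1 defect) = 1823163260204923/1953125000000000

P = 1823163260204923/1953125000000000 ≈ 93.35%


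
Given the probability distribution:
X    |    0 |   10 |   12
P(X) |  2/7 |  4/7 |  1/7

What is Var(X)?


E[X] = 52/7
E[X²] = 544/7
Var(X) = E[X²] - (E[X])² = 544/7 - 2704/49 = 1104/49

Var(X) = 1104/49 ≈ 22.5306


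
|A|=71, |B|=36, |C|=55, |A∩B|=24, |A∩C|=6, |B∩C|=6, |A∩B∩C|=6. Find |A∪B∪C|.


|A∪B∪C| = 71+36+55-24-6-6+6 = 132

|A∪B∪C| = 132


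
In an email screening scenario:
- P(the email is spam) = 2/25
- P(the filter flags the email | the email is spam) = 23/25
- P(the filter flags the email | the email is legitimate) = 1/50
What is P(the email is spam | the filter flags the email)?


Using Bayes' theorem:
P(A|B) = P(B|A)·P(A) / P(B)

P(the filter flags the email) = 23/25 × 2/25 + 1/50 × 23/25
= 46/625 + 23/1250 = 23/250

P(the email is spam|the filter flags the email) = (46/625) / (23/250) = 4/5

P(the email is spam|the filter flags the email) = 4/5 ≈ 80.00%


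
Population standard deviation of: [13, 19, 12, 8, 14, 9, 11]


Mean = 86/7
  (13-86/7)²=25/49
  (19-86/7)²=2209/49
  (12-86/7)²=4/49
  (8-86/7)²=900/49
  (14-86/7)²=144/49
  (9-86/7)²=529/49
  (11-86/7)²=81/49
Σ(x-μ)² = 556/7
σ² = (556/7)/7 = 556/49

σ = √(556/49) ≈ 3.3685


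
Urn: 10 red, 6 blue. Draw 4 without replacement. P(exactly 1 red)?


Hypergeometric: C(10,1)×C(6,3)/C(16,4)
= 10×20/1820 = 10/91

P(X=1) = 10/91 ≈ 10.99%


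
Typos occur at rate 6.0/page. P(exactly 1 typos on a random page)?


Poisson(λ=6.0): P(X=1) = e^(-λ)×λ^k/k!
= e^(-6.0) × 6.0^1 / 1!
≈ 0.002478752177 × 6 / 1 ≈ 0.014873

P(X=1) ≈ 0.014873 ≈ 1.49%


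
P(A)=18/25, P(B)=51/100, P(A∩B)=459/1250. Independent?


P(A)×P(B) = 459/1250
P(A∩B) = 459/1250
Equal ✓ → Independent

Yes, independent


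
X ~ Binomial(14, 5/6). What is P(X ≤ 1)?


P(X ≤ 1) = Σ P(X=i) for i=0..1
P(X=0) = 1/78364164096
P(X=1) = 35/39182082048
Sum = 71/78364164096

P(X ≤ 1) = 71/78364164096 ≈ 0.00%


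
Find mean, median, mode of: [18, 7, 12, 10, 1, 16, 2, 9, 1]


Sorted: [1, 1, 2, 7, 9, 10, 12, 16, 18]
Mean = 76/9
Median = 9
Freq: {18: 1, 7: 1, 12: 1, 10: 1, 1: 2, 16: 1, 2: 1, 9: 1}
Mode: [1]

Mean=76/9, Median=9, Mode=1


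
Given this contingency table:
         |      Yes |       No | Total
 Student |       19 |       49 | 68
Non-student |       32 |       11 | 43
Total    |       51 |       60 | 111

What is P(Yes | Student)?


P(Yes | Student) = 19/(19+49) = 19/68

P(Yes|Student) = 19/68 ≈ 27.94%


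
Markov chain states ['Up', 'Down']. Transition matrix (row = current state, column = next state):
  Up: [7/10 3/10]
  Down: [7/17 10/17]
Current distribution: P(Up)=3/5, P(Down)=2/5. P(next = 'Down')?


P(next=Down) = Σᵢ P(now=i)×P(i→Down)
= 3/5×3/10 + 2/5×10/17
= 9/50 + 4/17 = 353/850

P = 353/850 ≈ 0.4153


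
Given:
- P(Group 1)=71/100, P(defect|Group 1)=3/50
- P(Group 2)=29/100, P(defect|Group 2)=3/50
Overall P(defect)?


P(B) = Σ P(B|Aᵢ)×P(Aᵢ)
  3/50×71/100 = 213/5000
  3/50×29/100 = 87/5000
Sum = 3/50

P(defect) = 3/50 ≈ 6.00%


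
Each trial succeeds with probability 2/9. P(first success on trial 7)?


Geometric: P(X=7) = (1-p)^(k-1)×p = (7/9)^6×2/9 = 235298/4782969

P(X=7) = 235298/4782969 ≈ 4.92%


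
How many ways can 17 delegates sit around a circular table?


Circular arrangements of 17 distinct objects: fix one position to break rotational symmetry.
(n-1)! = 16! = 20922789888000

20922789888000


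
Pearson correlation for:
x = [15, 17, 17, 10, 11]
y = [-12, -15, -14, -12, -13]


n=5, Σx=70, Σy=-66, Σxy=-936, Σx²=1024, Σy²=878
r = (5×(-936) - 70×(-66))/√((5×1024 - 70²)(5×878 - (-66)²))
= -60/√(220×34) = -60/√7480 ≈ -60/86.4870 ≈ -0.6937

r ≈ -0.6937


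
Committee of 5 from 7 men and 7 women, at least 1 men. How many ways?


Count by #men:
  1M,4W: C(7,1)×C(7,4)=245
  2M,3W: C(7,2)×C(7,3)=735
  3M,2W: C(7,3)×C(7,2)=735
  4M,1W: C(7,4)×C(7,1)=245
  5M,0W: C(7,5)×C(7,0)=21
Total = 1981

1981


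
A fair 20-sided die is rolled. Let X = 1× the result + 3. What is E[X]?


E[die] = (1+20)/2 = 21/2
E[X] = 1×21/2 + 3 = 27/2

E[X] = 27/2


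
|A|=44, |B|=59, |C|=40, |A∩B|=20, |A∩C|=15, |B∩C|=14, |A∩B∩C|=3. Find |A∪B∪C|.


|A∪B∪C| = 44+59+40-20-15-14+3 = 97

|A∪B∪C| = 97


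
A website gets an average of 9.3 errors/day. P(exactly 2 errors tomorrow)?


Poisson(λ=9.3): P(X=2) = e^(-λ)×λ^k/k!
= e^(-9.3) × 9.3^2 / 2!
≈ 9.142423148e-05 × 86.49 / 2 ≈ 0.003954

P(X=2) ≈ 0.003954 ≈ 0.40%


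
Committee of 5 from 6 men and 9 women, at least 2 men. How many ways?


Count by #men:
  2M,3W: C(6,2)×C(9,3)=1260
  3M,2W: C(6,3)×C(9,2)=720
  4M,1W: C(6,4)×C(9,1)=135
  5M,0W: C(6,5)×C(9,0)=6
Total = 2121

2121


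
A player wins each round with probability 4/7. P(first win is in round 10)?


Geometric: P(X=10) = (1-p)^(k-1)×p = (3/7)^9×4/7 = 78732/282475249

P(X=10) = 78732/282475249 ≈ 0.03%


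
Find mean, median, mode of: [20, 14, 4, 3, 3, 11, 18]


Sorted: [3, 3, 4, 11, 14, 18, 20]
Mean = 73/7
Median = 11
Freq: {20: 1, 14: 1, 4: 1, 3: 2, 11: 1, 18: 1}
Mode: [3]

Mean=73/7, Median=11, Mode=3


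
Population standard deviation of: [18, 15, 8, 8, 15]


Mean = 64/5
  (18-64/5)²=676/25
  (15-64/5)²=121/25
  (8-64/5)²=576/25
  (8-64/5)²=576/25
  (15-64/5)²=121/25
Σ(x-μ)² = 414/5
σ² = (414/5)/5 = 414/25

σ = √(414/25) ≈ 4.0694


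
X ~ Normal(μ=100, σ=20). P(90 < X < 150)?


z₁=(90-100)/20=-0.5, z₂=(150-100)/20=2.5
P = Φ(2.5) - Φ(-0.5) = 0.993790 - 0.308538 = 0.685252 ≈ 0.6853

P(90 < X < 150) ≈ 0.6853


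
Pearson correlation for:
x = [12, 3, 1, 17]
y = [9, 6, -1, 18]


n=4, Σx=33, Σy=32, Σxy=431, Σx²=443, Σy²=442
r = (4×431 - 33×32)/√((4×443 - 33²)(4×442 - 32²))
= 668/√(683×744) = 668/√508152 ≈ 668/712.8478 ≈ 0.9371

r ≈ 0.9371


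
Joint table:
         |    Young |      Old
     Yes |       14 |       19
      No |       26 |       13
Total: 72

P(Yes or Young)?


P(Yes∨Young) = P(Yes) + P(Young) - P(Yes∧Young)
= (33 + 40 - 14)/72 = 59/72

P = 59/72 ≈ 81.94%


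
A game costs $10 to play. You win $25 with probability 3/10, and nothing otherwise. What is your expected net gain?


E[gain] = (25-10)×3/10 + (-10)×7/10
= 9/2 - 7 = -5/2

Expected net gain = $-5/2 ≈ $-2.50


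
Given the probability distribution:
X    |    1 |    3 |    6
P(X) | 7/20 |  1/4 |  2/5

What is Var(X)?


E[X] = 7/2
E[X²] = 17
Var(X) = E[X²] - (E[X])² = 17 - 49/4 = 19/4

Var(X) = 19/4 ≈ 4.7500


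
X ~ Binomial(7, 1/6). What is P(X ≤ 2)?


P(X ≤ 2) = Σ P(X=i) for i=0..2
P(X=0) = 78125/279936
P(X=1) = 109375/279936
P(X=2) = 21875/93312
Sum = 3125/3456

P(X ≤ 2) = 3125/3456 ≈ 90.42%


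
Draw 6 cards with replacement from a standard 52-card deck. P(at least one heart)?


P(not a heart) = 39/52 = 3/4
P(none in 6 draws) = (3/4)^6 = 729/4096
P(≥1 heart) = 1 - 729/4096 = 3367/4096

P = 3367/4096 ≈ 82.20%


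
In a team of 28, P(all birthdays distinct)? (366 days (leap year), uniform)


P(all different) = Π(366-i)/366 for i=0..27
= (366/366)×(365/366)×...×(339/366)
= 0.346570

P ≈ 0.3466 ≈ 34.66%


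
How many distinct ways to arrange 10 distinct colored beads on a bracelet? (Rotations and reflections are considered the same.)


Free circular arrangements: rotations and reflections both identified.
(n-1)!/2 = 9!/2 = 362880/2 = 181440

181440


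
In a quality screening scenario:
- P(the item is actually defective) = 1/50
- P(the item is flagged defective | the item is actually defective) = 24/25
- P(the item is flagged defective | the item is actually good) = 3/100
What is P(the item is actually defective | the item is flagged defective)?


Using Bayes' theorem:
P(A|B) = P(B|A)·P(A) / P(B)

P(the item is flagged defective) = 24/25 × 1/50 + 3/100 × 49/50
= 12/625 + 147/5000 = 243/5000

P(the item is actually defective|the item is flagged defective) = (12/625) / (243/5000) = 32/81

P(the item is actually defective|the item is flagged defective) = 32/81 ≈ 39.51%


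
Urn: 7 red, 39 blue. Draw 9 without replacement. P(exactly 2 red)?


Hypergeometric: C(7,2)×C(39,7)/C(46,9)
= 21×15380937/1101716330 = 118881/405490

P(X=2) = 118881/405490 ≈ 29.32%


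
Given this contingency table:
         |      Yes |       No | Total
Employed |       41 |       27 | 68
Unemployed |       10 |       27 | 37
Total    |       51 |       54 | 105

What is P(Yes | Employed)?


P(Yes | Employed) = 41/(41+27) = 41/68

P(Yes|Employed) = 41/68 ≈ 60.29%


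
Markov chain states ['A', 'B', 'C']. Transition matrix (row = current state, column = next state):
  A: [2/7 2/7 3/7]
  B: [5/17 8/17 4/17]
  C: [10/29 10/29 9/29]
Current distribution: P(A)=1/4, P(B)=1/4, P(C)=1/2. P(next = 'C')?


P(next=C) = Σᵢ P(now=i)×P(i→C)
= 1/4×3/7 + 1/4×4/17 + 1/2×9/29
= 3/28 + 1/17 + 9/58 = 4433/13804

P = 4433/13804 ≈ 0.3211


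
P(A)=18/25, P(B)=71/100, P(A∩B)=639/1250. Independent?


P(A)×P(B) = 639/1250
P(A∩B) = 639/1250
Equal ✓ → Independent

Yes, independent


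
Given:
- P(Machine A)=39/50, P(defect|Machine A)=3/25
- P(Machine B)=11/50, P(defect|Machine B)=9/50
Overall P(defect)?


P(B) = Σ P(B|Aᵢ)×P(Aᵢ)
  3/25×39/50 = 117/1250
  9/50×11/50 = 99/2500
Sum = 333/2500

P(defect) = 333/2500 ≈ 13.32%


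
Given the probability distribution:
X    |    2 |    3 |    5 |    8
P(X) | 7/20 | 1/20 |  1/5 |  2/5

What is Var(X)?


E[X] = 101/20
E[X²] = 649/20
Var(X) = E[X²] - (E[X])² = 649/20 - 10201/400 = 2779/400

Var(X) = 2779/400 ≈ 6.9475


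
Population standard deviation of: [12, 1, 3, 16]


Mean = 32/4 = 8
  (12-8)²=16
  (1-8)²=49
  (3-8)²=25
  (16-8)²=64
Σ(x-μ)² = 154
σ² = 154/4 = 77/2

σ = √(77/2) ≈ 6.2048


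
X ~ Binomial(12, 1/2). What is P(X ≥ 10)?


P(X ≥ 10) = Σ P(X=i) for i=10..12
P(X=10) = 33/2048
P(X=11) = 3/1024
P(X=12) = 1/4096
Sum = 79/4096

P(X ≥ 10) = 79/4096 ≈ 1.93%


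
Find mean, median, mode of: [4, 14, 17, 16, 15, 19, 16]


Sorted: [4, 14, 15, 16, 16, 17, 19]
Mean = 101/7
Median = 16
Freq: {4: 1, 14: 1, 17: 1, 16: 2, 15: 1, 19: 1}
Mode: [16]

Mean=101/7, Median=16, Mode=16


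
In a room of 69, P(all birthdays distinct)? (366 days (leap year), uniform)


P(all different) = Π(366-i)/366 for i=0..68
= (366/366)×(365/366)×...×(298/366)
= 0.001057

P ≈ 0.0011 ≈ 0.11%


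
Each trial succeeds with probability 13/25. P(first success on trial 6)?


Geometric: P(X=6) = (1-p)^(k-1)×p = (12/25)^5×13/25 = 3234816/244140625

P(X=6) = 3234816/244140625 ≈ 1.32%


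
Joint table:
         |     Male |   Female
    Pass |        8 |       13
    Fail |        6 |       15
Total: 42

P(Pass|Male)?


P(Pass|Male) = 8/(8+6) = 8/14 = 4/7

P = 4/7 ≈ 57.14%


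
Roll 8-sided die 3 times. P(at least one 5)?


P(no 5)^3 = (7/8)^3 = 343/512
P(≥1) = 1 - 343/512 = 169/512

P = 169/512 ≈ 33.01%


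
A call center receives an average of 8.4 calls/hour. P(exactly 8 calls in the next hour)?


Poisson(λ=8.4): P(X=8) = e^(-λ)×λ^k/k!
= e^(-8.4) × 8.4^8 / 8!
≈ 0.0002248673242 × 24787589.1108 / 40320 ≈ 0.138242

P(X=8) ≈ 0.138242 ≈ 13.82%


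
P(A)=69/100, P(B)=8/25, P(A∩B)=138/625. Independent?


P(A)×P(B) = 138/625
P(A∩B) = 138/625
Equal ✓ → Independent

Yes, independent


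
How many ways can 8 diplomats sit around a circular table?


Circular arrangements of 8 distinct objects: fix one position to break rotational symmetry.
(n-1)! = 7! = 5040

5040


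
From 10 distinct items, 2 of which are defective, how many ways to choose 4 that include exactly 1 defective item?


Choose 1 of the 2 defective items and 3 of the other 8 items:
C(2,1)×C(8,3) = 2×56 = 112

112


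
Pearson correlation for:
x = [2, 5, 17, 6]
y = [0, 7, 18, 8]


n=4, Σx=30, Σy=33, Σxy=389, Σx²=354, Σy²=437
r = (4×389 - 30×33)/√((4×354 - 30²)(4×437 - 33²))
= 566/√(516×659) = 566/√340044 ≈ 566/583.1329 ≈ 0.9706

r ≈ 0.9706


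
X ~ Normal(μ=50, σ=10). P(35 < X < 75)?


z₁=(35-50)/10=-1.5, z₂=(75-50)/10=2.5
P = Φ(2.5) - Φ(-1.5) = 0.993790 - 0.066807 = 0.926983 ≈ 0.9270

P(35 < X < 75) ≈ 0.9270


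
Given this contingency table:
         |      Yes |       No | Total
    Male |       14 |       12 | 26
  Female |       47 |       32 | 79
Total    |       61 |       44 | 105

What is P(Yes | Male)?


P(Yes | Male) = 14/(14+12) = 14/26 = 7/13

P(Yes|Male) = 7/13 ≈ 53.85%


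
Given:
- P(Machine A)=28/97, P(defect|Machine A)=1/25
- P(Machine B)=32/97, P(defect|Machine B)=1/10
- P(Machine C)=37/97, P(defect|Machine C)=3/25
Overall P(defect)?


P(B) = Σ P(B|Aᵢ)×P(Aᵢ)
  1/25×28/97 = 28/2425
  1/10×32/97 = 16/485
  3/25×37/97 = 111/2425
Sum = 219/2425

P(defect) = 219/2425 ≈ 9.03%


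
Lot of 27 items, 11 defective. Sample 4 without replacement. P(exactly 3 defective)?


Hypergeometric: C(11,3)×C(16,1)/C(27,4)
= 165×16/17550 = 88/585

P(X=3) = 88/585 ≈ 15.04%


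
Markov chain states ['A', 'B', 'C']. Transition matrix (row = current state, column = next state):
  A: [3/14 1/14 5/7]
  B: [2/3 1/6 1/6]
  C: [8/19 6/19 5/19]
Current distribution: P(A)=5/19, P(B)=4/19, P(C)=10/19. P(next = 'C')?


P(next=C) = Σᵢ P(now=i)×P(i→C)
= 5/19×5/7 + 4/19×1/6 + 10/19×5/19
= 25/133 + 2/57 + 50/361 = 2741/7581

P = 2741/7581 ≈ 0.3616


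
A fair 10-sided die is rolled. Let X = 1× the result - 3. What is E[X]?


E[die] = (1+10)/2 = 11/2
E[X] = 1×11/2 - 3 = 5/2

E[X] = 5/2


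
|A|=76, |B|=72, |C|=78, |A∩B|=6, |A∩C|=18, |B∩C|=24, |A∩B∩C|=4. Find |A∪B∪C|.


|A∪B∪C| = 76+72+78-6-18-24+4 = 182

|A∪B∪C| = 182


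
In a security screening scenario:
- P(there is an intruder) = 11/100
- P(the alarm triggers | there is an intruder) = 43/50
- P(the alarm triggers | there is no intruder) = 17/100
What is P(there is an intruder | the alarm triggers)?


Using Bayes' theorem:
P(A|B) = P(B|A)·P(A) / P(B)

P(the alarm triggers) = 43/50 × 11/100 + 17/100 × 89/100
= 473/5000 + 1513/10000 = 2459/10000

P(there is an intruder|the alarm triggers) = (473/5000) / (2459/10000) = 946/2459

P(there is an intruder|the alarm triggers) = 946/2459 ≈ 38.47%


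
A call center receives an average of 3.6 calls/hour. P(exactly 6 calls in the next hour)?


Poisson(λ=3.6): P(X=6) = e^(-λ)×λ^k/k!
= e^(-3.6) × 3.6^6 / 6!
≈ 0.02732372245 × 2176.782336 / 720 ≈ 0.082608

P(X=6) ≈ 0.082608 ≈ 8.26%


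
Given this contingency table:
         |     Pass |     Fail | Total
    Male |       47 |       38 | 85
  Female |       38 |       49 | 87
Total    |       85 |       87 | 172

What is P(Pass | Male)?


P(Pass | Male) = 47/(47+38) = 47/85

P(Pass|Male) = 47/85 ≈ 55.29%


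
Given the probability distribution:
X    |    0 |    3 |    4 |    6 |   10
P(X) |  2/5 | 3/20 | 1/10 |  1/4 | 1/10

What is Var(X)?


E[X] = 67/20
E[X²] = 439/20
Var(X) = E[X²] - (E[X])² = 439/20 - 4489/400 = 4291/400

Var(X) = 4291/400 ≈ 10.7275


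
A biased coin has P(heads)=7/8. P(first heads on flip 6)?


Geometric: P(X=6) = (1-p)^(k-1)×p = (1/8)^5×7/8 = 7/262144

P(X=6) = 7/262144 ≈ 0.00%


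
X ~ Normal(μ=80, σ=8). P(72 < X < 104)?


z₁=(72-80)/8=-1.0, z₂=(104-80)/8=3.0
P = Φ(3.0) - Φ(-1.0) = 0.998650 - 0.158655 = 0.839995 ≈ 0.8400

P(72 < X < 104) ≈ 0.8400


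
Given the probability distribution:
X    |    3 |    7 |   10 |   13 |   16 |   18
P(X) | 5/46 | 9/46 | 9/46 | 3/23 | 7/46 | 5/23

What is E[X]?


E[X] = Σ x·P(X=x)
= (3)×(5/46) + (7)×(9/46) + (10)×(9/46) + (13)×(3/23) + (16)×(7/46) + (18)×(5/23)
= 269/23

E[X] = 269/23


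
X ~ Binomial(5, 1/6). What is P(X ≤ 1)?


P(X ≤ 1) = Σ P(X=i) for i=0..1
P(X=0) = 3125/7776
P(X=1) = 3125/7776
Sum = 3125/3888

P(X ≤ 1) = 3125/3888 ≈ 80.38%


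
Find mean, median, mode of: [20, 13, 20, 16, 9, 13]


Sorted: [9, 13, 13, 16, 20, 20]
Mean = 91/6
Median = 29/2
Freq: {20: 2, 13: 2, 16: 1, 9: 1}
Mode: [13, 20]

Mean=91/6, Median=29/2, Mode=[13, 20]


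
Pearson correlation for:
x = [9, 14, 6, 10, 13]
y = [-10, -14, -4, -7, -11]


n=5, Σx=52, Σy=-46, Σxy=-523, Σx²=582, Σy²=482
r = (5×(-523) - 52×(-46))/√((5×582 - 52²)(5×482 - (-46)²))
= -223/√(206×294) = -223/√60564 ≈ -223/246.0975 ≈ -0.9061

r ≈ -0.9061


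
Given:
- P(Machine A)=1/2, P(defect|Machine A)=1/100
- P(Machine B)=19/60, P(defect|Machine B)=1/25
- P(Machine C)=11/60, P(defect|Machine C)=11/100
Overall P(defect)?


P(B) = Σ P(B|Aᵢ)×P(Aᵢ)
  1/100×1/2 = 1/200
  1/25×19/60 = 19/1500
  11/100×11/60 = 121/6000
Sum = 227/6000

P(defect) = 227/6000 ≈ 3.78%


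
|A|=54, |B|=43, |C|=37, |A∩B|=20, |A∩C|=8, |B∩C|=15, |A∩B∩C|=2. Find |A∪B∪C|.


|A∪B∪C| = 54+43+37-20-8-15+2 = 93

|A∪B∪C| = 93


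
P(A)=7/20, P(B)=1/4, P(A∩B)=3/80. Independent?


P(A)×P(B) = 7/80
P(A∩B) = 3/80
Not equal → NOT independent

No, not independent


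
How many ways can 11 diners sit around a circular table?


Circular arrangements of 11 distinct objects: fix one position to break rotational symmetry.
(n-1)! = 10! = 3628800

3628800


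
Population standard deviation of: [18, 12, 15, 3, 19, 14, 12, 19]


Mean = 112/8 = 14
  (18-14)²=16
  (12-14)²=4
  (15-14)²=1
  (3-14)²=121
  (19-14)²=25
  (14-14)²=0
  (12-14)²=4
  (19-14)²=25
Σ(x-μ)² = 196
σ² = 196/8 = 49/2

σ = √(49/2) ≈ 4.9497


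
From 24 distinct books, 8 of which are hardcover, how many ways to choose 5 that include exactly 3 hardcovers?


Choose 3 of the 8 hardcovers and 2 of the other 16 books:
C(8,3)×C(16,2) = 56×120 = 6720

6720


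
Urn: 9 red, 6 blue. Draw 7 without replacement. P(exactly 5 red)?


Hypergeometric: C(9,5)×C(6,2)/C(15,7)
= 126×15/6435 = 42/143

P(X=5) = 42/143 ≈ 29.37%


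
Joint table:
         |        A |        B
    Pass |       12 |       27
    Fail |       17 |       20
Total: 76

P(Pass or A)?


P(Pass∨A) = P(Pass) + P(A) - P(Pass∧A)
= (39 + 29 - 12)/76 = 56/76 = 14/19

P = 14/19 ≈ 73.68%


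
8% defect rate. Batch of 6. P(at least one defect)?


P(all good) = (23/25)^6 = 148035889/244140625
P(≥1 defect) = 96104736/244140625

P = 96104736/244140625 ≈ 39.36%


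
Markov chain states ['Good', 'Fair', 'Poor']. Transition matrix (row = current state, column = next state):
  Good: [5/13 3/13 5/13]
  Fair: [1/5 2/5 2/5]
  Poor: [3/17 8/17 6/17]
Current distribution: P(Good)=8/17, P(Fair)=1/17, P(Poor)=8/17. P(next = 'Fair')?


P(next=Fair) = Σᵢ P(now=i)×P(i→Fair)
= 8/17×3/13 + 1/17×2/5 + 8/17×8/17
= 24/221 + 2/85 + 64/289 = 6642/18785

P = 6642/18785 ≈ 0.3536


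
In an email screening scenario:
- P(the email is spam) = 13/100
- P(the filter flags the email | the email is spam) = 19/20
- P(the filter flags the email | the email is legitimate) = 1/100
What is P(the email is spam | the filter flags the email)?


Using Bayes' theorem:
P(A|B) = P(B|A)·P(A) / P(B)

P(the filter flags the email) = 19/20 × 13/100 + 1/100 × 87/100
= 247/2000 + 87/10000 = 661/5000

P(the email is spam|the filter flags the email) = (247/2000) / (661/5000) = 1235/1322

P(the email is spam|the filter flags the email) = 1235/1322 ≈ 93.42%


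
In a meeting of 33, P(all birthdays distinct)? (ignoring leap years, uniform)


P(all different) = Π(365-i)/365 for i=0..32
= (365/365)×(364/365)×...×(333/365)
= 0.225028

P ≈ 0.2250 ≈ 22.50%


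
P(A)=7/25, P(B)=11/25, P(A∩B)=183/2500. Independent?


P(A)×P(B) = 77/625
P(A∩B) = 183/2500
Not equal → NOT independent

No, not independent


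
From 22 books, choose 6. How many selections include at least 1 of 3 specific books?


Complement: C(22,6) - C(19,6) = 74613 - 27132 = 47481

47481


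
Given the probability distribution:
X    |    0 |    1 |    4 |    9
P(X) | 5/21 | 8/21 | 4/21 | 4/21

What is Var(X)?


E[X] = 20/7
E[X²] = 132/7
Var(X) = E[X²] - (E[X])² = 132/7 - 400/49 = 524/49

Var(X) = 524/49 ≈ 10.6939


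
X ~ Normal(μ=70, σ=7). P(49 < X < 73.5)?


z₁=(49-70)/7=-3.0, z₂=(73.5-70)/7=0.5
P = Φ(0.5) - Φ(-3.0) = 0.691462 - 0.001350 = 0.690112 ≈ 0.6901

P(49 < X < 73.5) ≈ 0.6901


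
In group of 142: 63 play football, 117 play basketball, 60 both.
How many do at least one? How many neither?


|A∪B| = 63+117-60 = 120
Neither = 142-120 = 22

At least one: 120; Neither: 22


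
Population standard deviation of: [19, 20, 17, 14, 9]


Mean = 79/5
  (19-79/5)²=256/25
  (20-79/5)²=441/25
  (17-79/5)²=36/25
  (14-79/5)²=81/25
  (9-79/5)²=1156/25
Σ(x-μ)² = 394/5
σ² = (394/5)/5 = 394/25

σ = √(394/25) ≈ 3.9699


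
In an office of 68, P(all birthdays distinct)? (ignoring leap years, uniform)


P(all different) = Π(365-i)/365 for i=0..67
= (365/365)×(364/365)×...×(298/365)
= 0.001274

P ≈ 0.0013 ≈ 0.13%


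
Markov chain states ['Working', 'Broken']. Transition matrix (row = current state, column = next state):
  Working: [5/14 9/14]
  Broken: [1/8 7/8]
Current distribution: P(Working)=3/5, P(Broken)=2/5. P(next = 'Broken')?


P(next=Broken) = Σᵢ P(now=i)×P(i→Broken)
= 3/5×9/14 + 2/5×7/8
= 27/70 + 7/20 = 103/140

P = 103/140 ≈ 0.7357


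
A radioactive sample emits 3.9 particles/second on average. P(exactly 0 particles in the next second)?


Poisson(λ=3.9): P(X=0) = e^(-λ)×λ^k/k!
= e^(-3.9) × 3.9^0 / 0!
≈ 0.02024191145 × 1 / 1 ≈ 0.020242

P(X=0) ≈ 0.020242 ≈ 2.02%


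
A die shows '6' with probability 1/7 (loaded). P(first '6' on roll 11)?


Geometric: P(X=11) = (1-p)^(k-1)×p = (6/7)^10×1/7 = 60466176/1977326743

P(X=11) = 60466176/1977326743 ≈ 3.06%


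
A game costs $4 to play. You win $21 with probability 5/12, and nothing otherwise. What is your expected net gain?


E[gain] = (21-4)×5/12 + (-4)×7/12
= 85/12 - 7/3 = 19/4

Expected net gain = $19/4 ≈ $4.75


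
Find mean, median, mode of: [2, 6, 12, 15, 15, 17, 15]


Sorted: [2, 6, 12, 15, 15, 15, 17]
Mean = 82/7
Median = 15
Freq: {2: 1, 6: 1, 12: 1, 15: 3, 17: 1}
Mode: [15]

Mean=82/7, Median=15, Mode=15


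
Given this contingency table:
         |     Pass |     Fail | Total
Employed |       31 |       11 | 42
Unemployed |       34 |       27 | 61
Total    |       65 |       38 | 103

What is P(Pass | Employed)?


P(Pass | Employed) = 31/(31+11) = 31/42

P(Pass|Employed) = 31/42 ≈ 73.81%


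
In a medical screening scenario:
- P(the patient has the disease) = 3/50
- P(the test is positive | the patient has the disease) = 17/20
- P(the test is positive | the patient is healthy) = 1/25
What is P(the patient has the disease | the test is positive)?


Using Bayes' theorem:
P(A|B) = P(B|A)·P(A) / P(B)

P(the test is positive) = 17/20 × 3/50 + 1/25 × 47/50
= 51/1000 + 47/1250 = 443/5000

P(the patient has the disease|the test is positive) = (51/1000) / (443/5000) = 255/443

P(the patient has the disease|the test is positive) = 255/443 ≈ 57.56%


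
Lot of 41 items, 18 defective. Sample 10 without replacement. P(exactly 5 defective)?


Hypergeometric: C(18,5)×C(23,5)/C(41,10)
= 8568×33649/1121099408 = 10143/39442

P(X=5) = 10143/39442 ≈ 25.72%


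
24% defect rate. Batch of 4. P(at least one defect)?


P(all good) = (19/25)^4 = 130321/390625
P(≥1 defect) = 260304/390625

P = 260304/390625 ≈ 66.64%


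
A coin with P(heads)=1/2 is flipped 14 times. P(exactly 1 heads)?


Binomial: P(X=1) = C(14,1)×p^1×(1-p)^13
= 14 × 1/2 × 1/8192 = 7/8192

P(X=1) = 7/8192 ≈ 0.09%


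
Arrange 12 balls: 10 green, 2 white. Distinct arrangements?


12!/(10!×2!) = 66

66


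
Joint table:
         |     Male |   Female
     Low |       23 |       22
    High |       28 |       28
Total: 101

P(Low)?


P(Low) = (23+22)/101 = 45/101

P(Low) = 45/101 ≈ 44.55%


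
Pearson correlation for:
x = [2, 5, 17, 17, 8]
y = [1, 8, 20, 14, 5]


n=5, Σx=49, Σy=48, Σxy=660, Σx²=671, Σy²=686
r = (5×660 - 49×48)/√((5×671 - 49²)(5×686 - 48²))
= 948/√(954×1126) = 948/√1074204 ≈ 948/1036.4381 ≈ 0.9147

r ≈ 0.9147


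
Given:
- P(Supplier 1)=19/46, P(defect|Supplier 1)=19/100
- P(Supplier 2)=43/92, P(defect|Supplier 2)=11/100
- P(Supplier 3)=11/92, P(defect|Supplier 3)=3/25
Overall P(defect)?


P(B) = Σ P(B|Aᵢ)×P(Aᵢ)
  19/100×19/46 = 361/4600
  11/100×43/92 = 473/9200
  3/25×11/92 = 33/2300
Sum = 1327/9200

P(defect) = 1327/9200 ≈ 14.42%


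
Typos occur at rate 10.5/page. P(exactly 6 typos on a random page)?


Poisson(λ=10.5): P(X=6) = e^(-λ)×λ^k/k!
= e^(-10.5) × 10.5^6 / 6!
≈ 2.753644935e-05 × 1340095.64062 / 720 ≈ 0.051252

P(X=6) ≈ 0.051252 ≈ 5.13%


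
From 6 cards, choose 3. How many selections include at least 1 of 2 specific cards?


Complement: C(6,3) - C(4,3) = 20 - 4 = 16

16


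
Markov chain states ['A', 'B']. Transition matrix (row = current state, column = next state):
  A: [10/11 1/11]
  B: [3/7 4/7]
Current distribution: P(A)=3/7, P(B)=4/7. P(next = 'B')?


P(next=B) = Σᵢ P(now=i)×P(i→B)
= 3/7×1/11 + 4/7×4/7
= 3/77 + 16/49 = 197/539

P = 197/539 ≈ 0.3655


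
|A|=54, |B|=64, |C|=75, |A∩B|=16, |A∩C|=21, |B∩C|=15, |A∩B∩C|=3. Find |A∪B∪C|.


|A∪B∪C| = 54+64+75-16-21-15+3 = 144

|A∪B∪C| = 144


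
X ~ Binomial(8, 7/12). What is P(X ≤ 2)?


P(X ≤ 2) = Σ P(X=i) for i=0..2
P(X=0) = 390625/429981696
P(X=1) = 546875/53747712
P(X=2) = 5359375/107495424
Sum = 8734375/143327232

P(X ≤ 2) = 8734375/143327232 ≈ 6.09%


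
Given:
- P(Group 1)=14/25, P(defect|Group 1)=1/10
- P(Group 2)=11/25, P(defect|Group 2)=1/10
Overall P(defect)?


P(B) = Σ P(B|Aᵢ)×P(Aᵢ)
  1/10×14/25 = 7/125
  1/10×11/25 = 11/250
Sum = 1/10

P(defect) = 1/10 ≈ 10.00%


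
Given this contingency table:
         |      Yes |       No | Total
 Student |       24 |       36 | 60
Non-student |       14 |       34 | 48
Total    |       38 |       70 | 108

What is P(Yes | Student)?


P(Yes | Student) = 24/(24+36) = 24/60 = 2/5

P(Yes|Student) = 2/5 ≈ 40.00%


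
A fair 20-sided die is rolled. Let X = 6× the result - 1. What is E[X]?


E[die] = (1+20)/2 = 21/2
E[X] = 6×21/2 - 1 = 62

E[X] = 62


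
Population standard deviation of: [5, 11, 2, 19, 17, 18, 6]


Mean = 78/7
  (5-78/7)²=1849/49
  (11-78/7)²=1/49
  (2-78/7)²=4096/49
  (19-78/7)²=3025/49
  (17-78/7)²=1681/49
  (18-78/7)²=2304/49
  (6-78/7)²=1296/49
Σ(x-μ)² = 2036/7
σ² = (2036/7)/7 = 2036/49

σ = √(2036/49) ≈ 6.4460


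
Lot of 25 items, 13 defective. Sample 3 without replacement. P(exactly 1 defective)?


Hypergeometric: C(13,1)×C(12,2)/C(25,3)
= 13×66/2300 = 429/1150

P(X=1) = 429/1150 ≈ 37.30%


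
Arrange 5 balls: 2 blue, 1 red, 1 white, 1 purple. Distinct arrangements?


5!/(2!×1!×1!×1!) = 60

60


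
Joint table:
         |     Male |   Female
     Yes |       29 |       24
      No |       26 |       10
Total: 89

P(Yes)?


P(Yes) = (29+24)/89 = 53/89

P(Yes) = 53/89 ≈ 59.55%


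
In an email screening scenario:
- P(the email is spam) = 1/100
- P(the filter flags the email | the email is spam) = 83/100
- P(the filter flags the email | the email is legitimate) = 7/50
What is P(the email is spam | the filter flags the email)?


Using Bayes' theorem:
P(A|B) = P(B|A)·P(A) / P(B)

P(the filter flags the email) = 83/100 × 1/100 + 7/50 × 99/100
= 83/10000 + 693/5000 = 1469/10000

P(the email is spam|the filter flags the email) = (83/10000) / (1469/10000) = 83/1469

P(the email is spam|the filter flags the email) = 83/1469 ≈ 5.65%


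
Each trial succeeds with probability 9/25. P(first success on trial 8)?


Geometric: P(X=8) = (1-p)^(k-1)×p = (16/25)^7×9/25 = 2415919104/152587890625

P(X=8) = 2415919104/152587890625 ≈ 1.58%


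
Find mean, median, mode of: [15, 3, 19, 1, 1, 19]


Sorted: [1, 1, 3, 15, 19, 19]
Mean = 58/6 = 29/3
Median = 9
Freq: {15: 1, 3: 1, 19: 2, 1: 2}
Mode: [1, 19]

Mean=29/3, Median=9, Mode=[1, 19]
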